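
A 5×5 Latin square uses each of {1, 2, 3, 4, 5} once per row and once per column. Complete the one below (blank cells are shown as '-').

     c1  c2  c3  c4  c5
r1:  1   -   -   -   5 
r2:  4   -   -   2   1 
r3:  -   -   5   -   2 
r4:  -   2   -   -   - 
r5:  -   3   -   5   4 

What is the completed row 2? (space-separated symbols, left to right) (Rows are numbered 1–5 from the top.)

(r1,c2) = 4
(r1,c4) = 3
(r2,c2) = 5
(r2,c3) = 3

4 5 3 2 1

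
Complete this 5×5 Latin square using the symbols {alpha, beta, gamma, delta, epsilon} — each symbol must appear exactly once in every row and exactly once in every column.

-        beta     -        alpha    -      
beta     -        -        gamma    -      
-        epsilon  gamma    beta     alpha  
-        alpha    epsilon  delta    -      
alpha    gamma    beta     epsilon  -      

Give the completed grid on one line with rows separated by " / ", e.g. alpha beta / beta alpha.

epsilon beta delta alpha gamma / beta delta alpha gamma epsilon / delta epsilon gamma beta alpha / gamma alpha epsilon delta beta / alpha gamma beta epsilon delta

(r1,c3): row 1 has {alpha,beta}; column 3 has {beta,gamma,epsilon}, so it must be delta.
(r2,c2): row 2 has {beta,gamma}; column 2 has {alpha,beta,gamma,epsilon}, so it must be delta.
(r2,c3): row 2 has {beta,gamma,delta}; column 3 has {beta,gamma,delta,epsilon}, so it must be alpha.
(r2,c5): row 2 has {alpha,beta,gamma,delta}; column 5 has {alpha}, so it must be epsilon.
(r3,c1): row 3 has {alpha,beta,gamma,epsilon}; column 1 has {alpha,beta}, so it must be delta.
(r4,c1): row 4 has {alpha,delta,epsilon}; column 1 has {alpha,beta,delta}, so it must be gamma.
(r4,c5): row 4 has {alpha,gamma,delta,epsilon}; column 5 has {alpha,epsilon}, so it must be beta.
(r5,c5): row 5 has {alpha,beta,gamma,epsilon}; column 5 has {alpha,beta,epsilon}, so it must be delta.
(r1,c1): row 1 has {alpha,beta,delta}; column 1 has {alpha,beta,gamma,delta}, so it must be epsilon.
(r1,c5): row 1 has {alpha,beta,delta,epsilon}; column 5 has {alpha,beta,delta,epsilon}, so it must be gamma.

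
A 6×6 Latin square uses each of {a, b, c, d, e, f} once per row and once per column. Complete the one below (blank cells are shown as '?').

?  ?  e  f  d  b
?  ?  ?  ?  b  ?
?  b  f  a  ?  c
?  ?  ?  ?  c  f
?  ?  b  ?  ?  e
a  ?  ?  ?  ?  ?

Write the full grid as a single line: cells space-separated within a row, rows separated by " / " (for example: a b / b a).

c a e f d b / e f d c b a / d b f a e c / b d a e c f / f c b d a e / a e c b f d

At row 1, column 1: row 1 has {b,d,e,f}; column 1 has {a}; that leaves c.
At row 1, column 2: row 1 has {b,c,d,e,f}; column 2 has {b}; that leaves a.
At row 3, column 5: row 3 has {a,b,c,f}; column 5 has {b,c,d}; that leaves e.
At row 6, column 5: row 6 has {a}; column 5 has {b,c,d,e}; that leaves f.
At row 6, column 6: row 6 has {a,f}; column 6 has {b,c,e,f}; that leaves d.
At row 2, column 6: row 2 has {b}; column 6 has {b,c,d,e,f}; that leaves a.
At row 3, column 1: row 3 has {a,b,c,e,f}; column 1 has {a,c}; that leaves d.
At row 5, column 1: row 5 has {b,e}; column 1 has {a,c,d}; that leaves f.
At row 5, column 5: row 5 has {b,e,f}; column 5 has {b,c,d,e,f}; that leaves a.
At row 6, column 3: row 6 has {a,d,f}; column 3 has {b,e,f}; that leaves c.
At row 2, column 1: row 2 has {a,b}; column 1 has {a,c,d,f}; that leaves e.
At row 2, column 3: row 2 has {a,b,e}; column 3 has {b,c,e,f}; that leaves d.
At row 2, column 4: row 2 has {a,b,d,e}; column 4 has {a,f}; that leaves c.
At row 4, column 1: row 4 has {c,f}; column 1 has {a,c,d,e,f}; that leaves b.
At row 4, column 3: row 4 has {b,c,f}; column 3 has {b,c,d,e,f}; that leaves a.
At row 5, column 4: row 5 has {a,b,e,f}; column 4 has {a,c,f}; that leaves d.
At row 6, column 2: row 6 has {a,c,d,f}; column 2 has {a,b}; that leaves e.
At row 6, column 4: row 6 has {a,c,d,e,f}; column 4 has {a,c,d,f}; that leaves b.
At row 2, column 2: row 2 has {a,b,c,d,e}; column 2 has {a,b,e}; that leaves f.
At row 4, column 2: row 4 has {a,b,c,f}; column 2 has {a,b,e,f}; that leaves d.
At row 4, column 4: row 4 has {a,b,c,d,f}; column 4 has {a,b,c,d,f}; that leaves e.
At row 5, column 2: row 5 has {a,b,d,e,f}; column 2 has {a,b,d,e,f}; that leaves c.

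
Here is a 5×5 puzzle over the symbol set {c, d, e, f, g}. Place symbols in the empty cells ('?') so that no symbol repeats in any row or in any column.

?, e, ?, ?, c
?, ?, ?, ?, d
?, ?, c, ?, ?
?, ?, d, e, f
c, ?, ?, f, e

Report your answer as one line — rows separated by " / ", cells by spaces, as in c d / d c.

d e f g c / f g e c d / e f c d g / g c d e f / c d g f e

(r3,c5) = g
(r4,c1) = g
(r4,c2) = c
(r5,c3) = g
(r1,c3) = f
(r2,c3) = e
(r3,c4) = d
(r5,c2) = d
(r1,c1) = d
(r1,c4) = g
(r2,c1) = f
(r2,c2) = g
(r2,c4) = c
(r3,c1) = e
(r3,c2) = f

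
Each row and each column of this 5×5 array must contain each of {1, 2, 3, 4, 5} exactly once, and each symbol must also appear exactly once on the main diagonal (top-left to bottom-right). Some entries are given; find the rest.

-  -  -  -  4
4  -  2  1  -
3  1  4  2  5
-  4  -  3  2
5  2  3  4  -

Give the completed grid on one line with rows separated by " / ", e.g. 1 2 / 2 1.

2 3 1 5 4 / 4 5 2 1 3 / 3 1 4 2 5 / 1 4 5 3 2 / 5 2 3 4 1

(r1,c4): row 1 has {4}; column 4 has {1,2,3,4}, so it must be 5.
(r2,c2): row 2 has {1,2,4}; column 2 has {1,2,4}; the diagonal has {3,4}, so it must be 5.
(r2,c5): row 2 has {1,2,4,5}; column 5 has {2,4,5}, so it must be 3.
(r4,c1): row 4 has {2,3,4}; column 1 has {3,4,5}, so it must be 1.
(r4,c3): row 4 has {1,2,3,4}; column 3 has {2,3,4}, so it must be 5.
(r5,c5): row 5 has {2,3,4,5}; column 5 has {2,3,4,5}; the diagonal has {3,4,5}, so it must be 1.
(r1,c1): row 1 has {4,5}; column 1 has {1,3,4,5}; the diagonal has {1,3,4,5}, so it must be 2.
(r1,c2): row 1 has {2,4,5}; column 2 has {1,2,4,5}, so it must be 3.
(r1,c3): row 1 has {2,3,4,5}; column 3 has {2,3,4,5}, so it must be 1.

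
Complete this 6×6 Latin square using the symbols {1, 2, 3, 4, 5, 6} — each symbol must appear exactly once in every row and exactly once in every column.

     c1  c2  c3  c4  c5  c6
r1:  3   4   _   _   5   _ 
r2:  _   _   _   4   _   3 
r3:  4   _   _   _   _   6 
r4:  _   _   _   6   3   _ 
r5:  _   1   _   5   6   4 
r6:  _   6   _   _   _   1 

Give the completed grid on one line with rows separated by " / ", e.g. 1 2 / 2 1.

3 4 6 1 5 2 / 6 5 1 4 2 3 / 4 3 5 2 1 6 / 1 2 4 6 3 5 / 2 1 3 5 6 4 / 5 6 2 3 4 1

Cell (r1,c6): row 1 has {3,4,5}; column 6 has {1,3,4,6} → 2.
Cell (r4,c6): row 4 has {3,6}; column 6 has {1,2,3,4,6} → 5.
Cell (r5,c1): row 5 has {1,4,5,6}; column 1 has {3,4} → 2.
Cell (r5,c3): row 5 has {1,2,4,5,6}; column 3 is empty so far → 3.
Cell (r6,c1): row 6 has {1,6}; column 1 has {2,3,4} → 5.
Cell (r1,c4): row 1 has {2,3,4,5}; column 4 has {4,5,6} → 1.
Cell (r4,c1): row 4 has {3,5,6}; column 1 has {2,3,4,5} → 1.
Cell (r4,c2): row 4 has {1,3,5,6}; column 2 has {1,4,6} → 2.
Cell (r4,c3): row 4 has {1,2,3,5,6}; column 3 has {3} → 4.
Cell (r6,c3): row 6 has {1,5,6}; column 3 has {3,4} → 2.
Cell (r6,c4): row 6 has {1,2,5,6}; column 4 has {1,4,5,6} → 3.
Cell (r6,c5): row 6 has {1,2,3,5,6}; column 5 has {3,5,6} → 4.
Cell (r1,c3): row 1 has {1,2,3,4,5}; column 3 has {2,3,4} → 6.
Cell (r2,c1): row 2 has {3,4}; column 1 has {1,2,3,4,5} → 6.
Cell (r2,c2): row 2 has {3,4,6}; column 2 has {1,2,4,6} → 5.
Cell (r2,c3): row 2 has {3,4,5,6}; column 3 has {2,3,4,6} → 1.
Cell (r2,c5): row 2 has {1,3,4,5,6}; column 5 has {3,4,5,6} → 2.
Cell (r3,c2): row 3 has {4,6}; column 2 has {1,2,4,5,6} → 3.
Cell (r3,c3): row 3 has {3,4,6}; column 3 has {1,2,3,4,6} → 5.
Cell (r3,c4): row 3 has {3,4,5,6}; column 4 has {1,3,4,5,6} → 2.
Cell (r3,c5): row 3 has {2,3,4,5,6}; column 5 has {2,3,4,5,6} → 1.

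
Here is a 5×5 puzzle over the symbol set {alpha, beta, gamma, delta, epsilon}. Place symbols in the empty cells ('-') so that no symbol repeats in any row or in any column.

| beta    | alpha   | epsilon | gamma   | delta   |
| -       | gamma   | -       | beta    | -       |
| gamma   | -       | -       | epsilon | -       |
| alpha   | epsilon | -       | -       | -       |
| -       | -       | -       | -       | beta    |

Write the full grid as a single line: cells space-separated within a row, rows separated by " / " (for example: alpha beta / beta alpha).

At row 3, column 5: row 3 has {gamma,epsilon}; column 5 has {beta,delta}; that leaves alpha.
At row 4, column 4: row 4 has {alpha,epsilon}; column 4 has {beta,gamma,epsilon}; that leaves delta.
At row 4, column 5: row 4 has {alpha,delta,epsilon}; column 5 has {alpha,beta,delta}; that leaves gamma.
At row 5, column 2: row 5 has {beta}; column 2 has {alpha,gamma,epsilon}; that leaves delta.
At row 5, column 4: row 5 has {beta,delta}; column 4 has {beta,gamma,delta,epsilon}; that leaves alpha.
At row 2, column 5: row 2 has {beta,gamma}; column 5 has {alpha,beta,gamma,delta}; that leaves epsilon.
At row 3, column 2: row 3 has {alpha,gamma,epsilon}; column 2 has {alpha,gamma,delta,epsilon}; that leaves beta.
At row 3, column 3: row 3 has {alpha,beta,gamma,epsilon}; column 3 has {epsilon}; that leaves delta.
At row 4, column 3: row 4 has {alpha,gamma,delta,epsilon}; column 3 has {delta,epsilon}; that leaves beta.
At row 5, column 1: row 5 has {alpha,beta,delta}; column 1 has {alpha,beta,gamma}; that leaves epsilon.
At row 5, column 3: row 5 has {alpha,beta,delta,epsilon}; column 3 has {beta,delta,epsilon}; that leaves gamma.
At row 2, column 1: row 2 has {beta,gamma,epsilon}; column 1 has {alpha,beta,gamma,epsilon}; that leaves delta.
At row 2, column 3: row 2 has {beta,gamma,delta,epsilon}; column 3 has {beta,gamma,delta,epsilon}; that leaves alpha.

beta alpha epsilon gamma delta / delta gamma alpha beta epsilon / gamma beta delta epsilon alpha / alpha epsilon beta delta gamma / epsilon delta gamma alpha beta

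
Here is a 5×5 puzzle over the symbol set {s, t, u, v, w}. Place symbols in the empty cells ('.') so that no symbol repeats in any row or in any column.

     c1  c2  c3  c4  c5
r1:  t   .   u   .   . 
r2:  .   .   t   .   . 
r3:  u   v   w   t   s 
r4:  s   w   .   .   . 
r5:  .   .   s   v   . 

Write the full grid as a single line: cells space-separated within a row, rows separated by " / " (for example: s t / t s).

t s u w v / v u t s w / u v w t s / s w v u t / w t s v u

(r1,c2) = s
(r1,c4) = w
(r1,c5) = v
(r2,c2) = u
(r2,c4) = s
(r2,c5) = w
(r4,c3) = v
(r4,c4) = u
(r4,c5) = t
(r5,c1) = w
(r5,c2) = t
(r5,c5) = u
(r2,c1) = v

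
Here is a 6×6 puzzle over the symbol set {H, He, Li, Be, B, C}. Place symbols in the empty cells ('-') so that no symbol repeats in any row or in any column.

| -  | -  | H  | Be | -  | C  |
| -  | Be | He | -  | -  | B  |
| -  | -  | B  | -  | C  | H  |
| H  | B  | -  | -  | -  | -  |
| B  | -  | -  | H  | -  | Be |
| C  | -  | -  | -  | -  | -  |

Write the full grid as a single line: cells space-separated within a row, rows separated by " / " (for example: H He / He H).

He Li H Be B C / Li Be He C H B / Be He B Li C H / H B C He Be Li / B C Li H He Be / C H Be B Li He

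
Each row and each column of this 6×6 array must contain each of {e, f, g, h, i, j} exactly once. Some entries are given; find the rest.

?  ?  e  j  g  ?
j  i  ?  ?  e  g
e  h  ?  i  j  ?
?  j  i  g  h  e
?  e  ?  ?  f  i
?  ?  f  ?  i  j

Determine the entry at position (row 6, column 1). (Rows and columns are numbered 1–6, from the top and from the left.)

h

Cell (r1,c2): row 1 has {e,g,j}; column 2 has {e,h,i,j} → f.
Cell (r1,c6): row 1 has {e,f,g,j}; column 6 has {e,g,i,j} → h.
Cell (r2,c3): row 2 has {e,g,i,j}; column 3 has {e,f,i} → h.
Cell (r2,c4): row 2 has {e,g,h,i,j}; column 4 has {g,i,j} → f.
Cell (r3,c3): row 3 has {e,h,i,j}; column 3 has {e,f,h,i} → g.
Cell (r3,c6): row 3 has {e,g,h,i,j}; column 6 has {e,g,h,i,j} → f.
Cell (r4,c1): row 4 has {e,g,h,i,j}; column 1 has {e,j} → f.
Cell (r5,c3): row 5 has {e,f,i}; column 3 has {e,f,g,h,i} → j.
Cell (r5,c4): row 5 has {e,f,i,j}; column 4 has {f,g,i,j} → h.
Cell (r6,c2): row 6 has {f,i,j}; column 2 has {e,f,h,i,j} → g.
Cell (r6,c4): row 6 has {f,g,i,j}; column 4 has {f,g,h,i,j} → e.
Cell (r1,c1): row 1 has {e,f,g,h,j}; column 1 has {e,f,j} → i.
Cell (r5,c1): row 5 has {e,f,h,i,j}; column 1 has {e,f,i,j} → g.
Cell (r6,c1): row 6 has {e,f,g,i,j}; column 1 has {e,f,g,i,j} → h.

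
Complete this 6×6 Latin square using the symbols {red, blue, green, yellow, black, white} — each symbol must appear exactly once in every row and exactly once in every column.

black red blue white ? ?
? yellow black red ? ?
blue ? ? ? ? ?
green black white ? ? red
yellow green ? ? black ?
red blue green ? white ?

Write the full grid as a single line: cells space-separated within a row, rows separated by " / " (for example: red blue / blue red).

black red blue white yellow green / white yellow black red green blue / blue white yellow green red black / green black white yellow blue red / yellow green red blue black white / red blue green black white yellow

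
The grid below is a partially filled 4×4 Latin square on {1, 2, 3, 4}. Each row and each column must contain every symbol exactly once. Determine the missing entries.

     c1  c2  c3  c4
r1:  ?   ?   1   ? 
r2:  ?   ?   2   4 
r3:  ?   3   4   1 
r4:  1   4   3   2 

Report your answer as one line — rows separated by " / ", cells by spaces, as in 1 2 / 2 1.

4 2 1 3 / 3 1 2 4 / 2 3 4 1 / 1 4 3 2

Cell (r1,c2): row 1 has {1}; column 2 has {3,4} → 2.
Cell (r1,c4): row 1 has {1,2}; column 4 has {1,2,4} → 3.
Cell (r2,c1): row 2 has {2,4}; column 1 has {1} → 3.
Cell (r2,c2): row 2 has {2,3,4}; column 2 has {2,3,4} → 1.
Cell (r3,c1): row 3 has {1,3,4}; column 1 has {1,3} → 2.
Cell (r1,c1): row 1 has {1,2,3}; column 1 has {1,2,3} → 4.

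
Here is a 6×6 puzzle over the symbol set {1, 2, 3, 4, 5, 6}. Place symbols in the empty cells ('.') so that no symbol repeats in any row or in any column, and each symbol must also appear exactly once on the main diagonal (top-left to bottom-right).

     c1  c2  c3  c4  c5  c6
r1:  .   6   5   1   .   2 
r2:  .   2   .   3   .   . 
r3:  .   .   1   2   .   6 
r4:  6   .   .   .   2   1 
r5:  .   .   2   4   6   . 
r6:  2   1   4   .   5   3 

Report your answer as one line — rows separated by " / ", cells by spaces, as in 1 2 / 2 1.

4 6 5 1 3 2 / 5 2 6 3 1 4 / 3 5 1 2 4 6 / 6 4 3 5 2 1 / 1 3 2 4 6 5 / 2 1 4 6 5 3

(r1,c1) = 4
(r1,c5) = 3
(r2,c3) = 6
(r3,c5) = 4
(r4,c3) = 3
(r4,c4) = 5
(r5,c6) = 5
(r6,c4) = 6
(r2,c5) = 1
(r2,c6) = 4
(r4,c2) = 4
(r5,c2) = 3
(r2,c1) = 5
(r3,c1) = 3
(r3,c2) = 5
(r5,c1) = 1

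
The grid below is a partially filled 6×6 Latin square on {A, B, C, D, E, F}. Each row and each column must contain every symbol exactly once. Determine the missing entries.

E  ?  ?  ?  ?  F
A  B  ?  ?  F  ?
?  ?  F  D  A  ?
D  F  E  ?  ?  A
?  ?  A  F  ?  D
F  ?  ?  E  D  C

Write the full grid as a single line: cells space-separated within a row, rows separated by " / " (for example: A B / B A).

E D C A B F / A B D C F E / C E F D A B / D F E B C A / B C A F E D / F A B E D C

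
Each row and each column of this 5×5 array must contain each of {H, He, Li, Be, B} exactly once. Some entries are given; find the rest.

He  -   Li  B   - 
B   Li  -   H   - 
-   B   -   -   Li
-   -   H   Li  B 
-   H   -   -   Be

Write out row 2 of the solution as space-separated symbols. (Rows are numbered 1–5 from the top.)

B Li Be H He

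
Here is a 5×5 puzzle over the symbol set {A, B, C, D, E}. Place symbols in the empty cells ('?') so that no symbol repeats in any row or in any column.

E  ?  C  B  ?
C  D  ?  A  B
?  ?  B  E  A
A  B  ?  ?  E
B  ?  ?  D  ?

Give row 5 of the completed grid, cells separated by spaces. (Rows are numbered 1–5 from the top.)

(r1,c2) = A
(r1,c5) = D
(r2,c3) = E
(r3,c1) = D
(r3,c2) = C
(r4,c3) = D
(r4,c4) = C
(r5,c2) = E
(r5,c3) = A
(r5,c5) = C

B E A D C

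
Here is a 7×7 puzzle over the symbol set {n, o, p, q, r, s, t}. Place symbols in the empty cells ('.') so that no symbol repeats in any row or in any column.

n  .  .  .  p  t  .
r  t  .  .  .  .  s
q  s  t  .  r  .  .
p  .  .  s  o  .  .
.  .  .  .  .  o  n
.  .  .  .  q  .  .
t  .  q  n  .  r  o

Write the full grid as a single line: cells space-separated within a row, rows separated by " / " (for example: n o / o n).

n o s r p t q / r t o q n p s / q s t o r n p / p r n s o q t / s q r p t o n / o n p t q s r / t p q n s r o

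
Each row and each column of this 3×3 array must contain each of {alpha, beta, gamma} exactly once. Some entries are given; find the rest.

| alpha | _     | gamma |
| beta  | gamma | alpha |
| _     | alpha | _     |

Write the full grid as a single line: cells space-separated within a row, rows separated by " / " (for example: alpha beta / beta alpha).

alpha beta gamma / beta gamma alpha / gamma alpha beta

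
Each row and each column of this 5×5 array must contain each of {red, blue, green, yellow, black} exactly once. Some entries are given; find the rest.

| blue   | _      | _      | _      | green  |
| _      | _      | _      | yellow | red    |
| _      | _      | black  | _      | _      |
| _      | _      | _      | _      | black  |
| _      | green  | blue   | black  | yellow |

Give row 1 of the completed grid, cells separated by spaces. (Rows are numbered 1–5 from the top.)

blue black yellow red green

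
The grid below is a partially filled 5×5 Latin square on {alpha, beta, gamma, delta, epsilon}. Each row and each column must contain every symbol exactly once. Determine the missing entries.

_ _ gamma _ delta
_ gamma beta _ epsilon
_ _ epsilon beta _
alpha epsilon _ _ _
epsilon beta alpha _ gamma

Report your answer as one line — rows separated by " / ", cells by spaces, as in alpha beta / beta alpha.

beta alpha gamma epsilon delta / delta gamma beta alpha epsilon / gamma delta epsilon beta alpha / alpha epsilon delta gamma beta / epsilon beta alpha delta gamma

row 1 has {gamma,delta}; column 1 has {alpha,epsilon} — only beta is left for (r1,c1).
row 1 has {beta,gamma,delta}; column 2 has {beta,gamma,epsilon} — only alpha is left for (r1,c2).
row 1 has {alpha,beta,gamma,delta}; column 4 has {beta} — only epsilon is left for (r1,c4).
row 2 has {beta,gamma,epsilon}; column 1 has {alpha,beta,epsilon} — only delta is left for (r2,c1).
row 2 has {beta,gamma,delta,epsilon}; column 4 has {beta,epsilon} — only alpha is left for (r2,c4).
row 3 has {beta,epsilon}; column 1 has {alpha,beta,delta,epsilon} — only gamma is left for (r3,c1).
row 3 has {beta,gamma,epsilon}; column 2 has {alpha,beta,gamma,epsilon} — only delta is left for (r3,c2).
row 3 has {beta,gamma,delta,epsilon}; column 5 has {gamma,delta,epsilon} — only alpha is left for (r3,c5).
row 4 has {alpha,epsilon}; column 3 has {alpha,beta,gamma,epsilon} — only delta is left for (r4,c3).
row 4 has {alpha,delta,epsilon}; column 4 has {alpha,beta,epsilon} — only gamma is left for (r4,c4).
row 4 has {alpha,gamma,delta,epsilon}; column 5 has {alpha,gamma,delta,epsilon} — only beta is left for (r4,c5).
row 5 has {alpha,beta,gamma,epsilon}; column 4 has {alpha,beta,gamma,epsilon} — only delta is left for (r5,c4).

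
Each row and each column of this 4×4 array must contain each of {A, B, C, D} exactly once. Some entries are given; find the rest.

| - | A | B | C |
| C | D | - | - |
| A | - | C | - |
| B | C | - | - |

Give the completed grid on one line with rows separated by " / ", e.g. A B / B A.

Cell (r1,c1): row 1 has {A,B,C}; column 1 has {A,B,C} → D.
Cell (r2,c3): row 2 has {C,D}; column 3 has {B,C} → A.
Cell (r2,c4): row 2 has {A,C,D}; column 4 has {C} → B.
Cell (r3,c2): row 3 has {A,C}; column 2 has {A,C,D} → B.
Cell (r3,c4): row 3 has {A,B,C}; column 4 has {B,C} → D.
Cell (r4,c3): row 4 has {B,C}; column 3 has {A,B,C} → D.
Cell (r4,c4): row 4 has {B,C,D}; column 4 has {B,C,D} → A.

D A B C / C D A B / A B C D / B C D A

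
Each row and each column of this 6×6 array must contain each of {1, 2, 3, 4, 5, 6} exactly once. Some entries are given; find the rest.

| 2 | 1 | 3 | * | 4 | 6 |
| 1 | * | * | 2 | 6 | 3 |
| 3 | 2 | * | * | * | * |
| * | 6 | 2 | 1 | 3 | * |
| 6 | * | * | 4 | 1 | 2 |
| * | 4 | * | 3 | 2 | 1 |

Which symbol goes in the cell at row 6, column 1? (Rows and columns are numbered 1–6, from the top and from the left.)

(r1,c4) = 5
(r2,c2) = 5
(r2,c3) = 4
(r3,c4) = 6
(r3,c5) = 5
(r3,c6) = 4
(r4,c6) = 5
(r5,c2) = 3
(r5,c3) = 5
(r6,c1) = 5

5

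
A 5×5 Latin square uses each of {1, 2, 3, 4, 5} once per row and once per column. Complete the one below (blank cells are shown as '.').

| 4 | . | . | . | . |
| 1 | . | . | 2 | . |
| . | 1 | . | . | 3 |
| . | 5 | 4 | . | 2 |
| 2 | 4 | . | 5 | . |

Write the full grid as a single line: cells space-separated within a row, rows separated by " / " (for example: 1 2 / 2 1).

(r2,c2) = 3
(r2,c3) = 5
(r2,c5) = 4
(r3,c1) = 5
(r3,c3) = 2
(r3,c4) = 4
(r4,c1) = 3
(r4,c4) = 1
(r5,c5) = 1
(r1,c2) = 2
(r1,c4) = 3
(r1,c5) = 5
(r5,c3) = 3
(r1,c3) = 1

4 2 1 3 5 / 1 3 5 2 4 / 5 1 2 4 3 / 3 5 4 1 2 / 2 4 3 5 1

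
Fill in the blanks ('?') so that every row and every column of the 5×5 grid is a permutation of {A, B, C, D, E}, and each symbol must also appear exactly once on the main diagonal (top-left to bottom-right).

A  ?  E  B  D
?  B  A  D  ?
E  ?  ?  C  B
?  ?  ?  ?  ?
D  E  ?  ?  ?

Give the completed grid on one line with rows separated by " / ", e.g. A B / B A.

(r1,c2) = C
(r2,c1) = C
(r2,c5) = E
(r3,c3) = D
(r4,c1) = B
(r4,c3) = C
(r4,c4) = E
(r4,c5) = A
(r5,c3) = B
(r5,c4) = A
(r5,c5) = C
(r3,c2) = A
(r4,c2) = D

A C E B D / C B A D E / E A D C B / B D C E A / D E B A C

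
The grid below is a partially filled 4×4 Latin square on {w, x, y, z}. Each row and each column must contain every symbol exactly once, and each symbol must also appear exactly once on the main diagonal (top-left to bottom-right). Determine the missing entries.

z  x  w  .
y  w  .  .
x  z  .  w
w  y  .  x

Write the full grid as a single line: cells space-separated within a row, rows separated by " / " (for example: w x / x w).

z x w y / y w x z / x z y w / w y z x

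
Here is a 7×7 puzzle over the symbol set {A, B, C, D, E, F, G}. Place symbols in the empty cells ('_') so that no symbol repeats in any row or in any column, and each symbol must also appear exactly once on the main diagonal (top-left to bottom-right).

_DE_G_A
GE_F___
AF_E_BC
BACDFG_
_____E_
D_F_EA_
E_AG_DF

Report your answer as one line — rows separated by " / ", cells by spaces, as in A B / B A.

(r1,c1) = C
(r1,c4) = B
(r1,c6) = F
(r2,c6) = C
(r3,c3) = G
(r3,c5) = D
(r4,c7) = E
(r5,c1) = F
(r5,c5) = B
(r6,c4) = C
(r7,c5) = C
(r2,c5) = A
(r5,c3) = D
(r5,c4) = A
(r5,c7) = G
(r6,c7) = B
(r7,c2) = B
(r2,c3) = B
(r2,c7) = D
(r5,c2) = C
(r6,c2) = G

C D E B G F A / G E B F A C D / A F G E D B C / B A C D F G E / F C D A B E G / D G F C E A B / E B A G C D F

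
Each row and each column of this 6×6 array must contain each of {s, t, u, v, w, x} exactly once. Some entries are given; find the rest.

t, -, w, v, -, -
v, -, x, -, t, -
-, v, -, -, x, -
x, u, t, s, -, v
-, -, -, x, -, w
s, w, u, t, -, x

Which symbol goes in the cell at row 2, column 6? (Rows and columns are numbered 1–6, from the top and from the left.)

u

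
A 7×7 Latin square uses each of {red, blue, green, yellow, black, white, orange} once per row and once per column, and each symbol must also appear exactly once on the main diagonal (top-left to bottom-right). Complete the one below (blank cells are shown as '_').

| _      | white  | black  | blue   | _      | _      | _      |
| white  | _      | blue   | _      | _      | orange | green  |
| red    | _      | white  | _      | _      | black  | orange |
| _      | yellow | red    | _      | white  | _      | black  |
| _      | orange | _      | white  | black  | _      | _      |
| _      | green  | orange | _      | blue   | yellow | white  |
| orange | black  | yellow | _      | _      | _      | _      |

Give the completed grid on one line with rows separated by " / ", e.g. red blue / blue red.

row 1 has {blue,black,white}; column 1 has {red,white,orange}; the diagonal has {yellow,black,white} — only green is left for (r1,c1).
row 1 has {blue,green,black,white}; column 6 has {yellow,black,orange} — only red is left for (r1,c6).
row 1 has {red,blue,green,black,white}; column 7 has {green,black,white,orange} — only yellow is left for (r1,c7).
row 2 has {blue,green,white,orange}; column 2 has {green,yellow,black,white,orange}; the diagonal has {green,yellow,black,white} — only red is left for (r2,c2).
row 2 has {red,blue,green,white,orange}; column 5 has {blue,black,white} — only yellow is left for (r2,c5).
row 3 has {red,black,white,orange}; column 2 has {red,green,yellow,black,white,orange} — only blue is left for (r3,c2).
row 3 has {red,blue,black,white,orange}; column 5 has {blue,yellow,black,white} — only green is left for (r3,c5).
row 4 has {red,yellow,black,white}; column 1 has {red,green,white,orange} — only blue is left for (r4,c1).
row 4 has {red,blue,yellow,black,white}; column 4 has {blue,white}; the diagonal has {red,green,yellow,black,white} — only orange is left for (r4,c4).
row 4 has {red,blue,yellow,black,white,orange}; column 6 has {red,yellow,black,orange} — only green is left for (r4,c6).
row 5 has {black,white,orange}; column 1 has {red,blue,green,white,orange} — only yellow is left for (r5,c1).
row 5 has {yellow,black,white,orange}; column 3 has {red,blue,yellow,black,white,orange} — only green is left for (r5,c3).
row 5 has {green,yellow,black,white,orange}; column 6 has {red,green,yellow,black,orange} — only blue is left for (r5,c6).
row 5 has {blue,green,yellow,black,white,orange}; column 7 has {green,yellow,black,white,orange} — only red is left for (r5,c7).
row 6 has {blue,green,yellow,white,orange}; column 1 has {red,blue,green,yellow,white,orange} — only black is left for (r6,c1).
row 6 has {blue,green,yellow,black,white,orange}; column 4 has {blue,white,orange} — only red is left for (r6,c4).
row 7 has {yellow,black,orange}; column 4 has {red,blue,white,orange} — only green is left for (r7,c4).
row 7 has {green,yellow,black,orange}; column 5 has {blue,green,yellow,black,white} — only red is left for (r7,c5).
row 7 has {red,green,yellow,black,orange}; column 6 has {red,blue,green,yellow,black,orange} — only white is left for (r7,c6).
row 7 has {red,green,yellow,black,white,orange}; column 7 has {red,green,yellow,black,white,orange}; the diagonal has {red,green,yellow,black,white,orange} — only blue is left for (r7,c7).
row 1 has {red,blue,green,yellow,black,white}; column 5 has {red,blue,green,yellow,black,white} — only orange is left for (r1,c5).
row 2 has {red,blue,green,yellow,white,orange}; column 4 has {red,blue,green,white,orange} — only black is left for (r2,c4).
row 3 has {red,blue,green,black,white,orange}; column 4 has {red,blue,green,black,white,orange} — only yellow is left for (r3,c4).

green white black blue orange red yellow / white red blue black yellow orange green / red blue white yellow green black orange / blue yellow red orange white green black / yellow orange green white black blue red / black green orange red blue yellow white / orange black yellow green red white blue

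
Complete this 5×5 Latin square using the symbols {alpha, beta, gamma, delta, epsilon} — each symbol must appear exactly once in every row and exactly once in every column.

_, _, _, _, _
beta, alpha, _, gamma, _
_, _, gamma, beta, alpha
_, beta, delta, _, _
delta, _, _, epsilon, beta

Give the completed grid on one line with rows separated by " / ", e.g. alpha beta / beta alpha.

(r2,c3) = epsilon
(r2,c5) = delta
(r3,c1) = epsilon
(r3,c2) = delta
(r4,c4) = alpha
(r5,c2) = gamma
(r5,c3) = alpha
(r1,c2) = epsilon
(r1,c3) = beta
(r1,c4) = delta
(r1,c5) = gamma
(r4,c1) = gamma
(r4,c5) = epsilon
(r1,c1) = alpha

alpha epsilon beta delta gamma / beta alpha epsilon gamma delta / epsilon delta gamma beta alpha / gamma beta delta alpha epsilon / delta gamma alpha epsilon beta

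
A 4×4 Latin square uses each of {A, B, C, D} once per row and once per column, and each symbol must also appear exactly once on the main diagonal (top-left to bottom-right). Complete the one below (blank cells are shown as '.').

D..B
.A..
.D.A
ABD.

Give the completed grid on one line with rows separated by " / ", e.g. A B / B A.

D C A B / B A C D / C D B A / A B D C

Cell (r1,c2): row 1 has {B,D}; column 2 has {A,B,D} → C.
Cell (r1,c3): row 1 has {B,C,D}; column 3 has {D} → A.
Cell (r4,c4): row 4 has {A,B,D}; column 4 has {A,B}; the diagonal has {A,D} → C.
Cell (r2,c4): row 2 has {A}; column 4 has {A,B,C} → D.
Cell (r3,c3): row 3 has {A,D}; column 3 has {A,D}; the diagonal has {A,C,D} → B.
Cell (r2,c3): row 2 has {A,D}; column 3 has {A,B,D} → C.
Cell (r3,c1): row 3 has {A,B,D}; column 1 has {A,D} → C.
Cell (r2,c1): row 2 has {A,C,D}; column 1 has {A,C,D} → B.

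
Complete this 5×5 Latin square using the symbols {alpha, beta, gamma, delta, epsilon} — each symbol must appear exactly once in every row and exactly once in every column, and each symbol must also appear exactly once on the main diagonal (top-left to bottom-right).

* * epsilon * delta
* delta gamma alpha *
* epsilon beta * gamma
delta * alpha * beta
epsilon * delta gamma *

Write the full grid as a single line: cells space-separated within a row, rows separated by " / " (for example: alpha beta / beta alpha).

At row 1, column 4: row 1 has {delta,epsilon}; column 4 has {alpha,gamma}; that leaves beta.
At row 2, column 1: row 2 has {alpha,gamma,delta}; column 1 has {delta,epsilon}; that leaves beta.
At row 2, column 5: row 2 has {alpha,beta,gamma,delta}; column 5 has {beta,gamma,delta}; that leaves epsilon.
At row 3, column 1: row 3 has {beta,gamma,epsilon}; column 1 has {beta,delta,epsilon}; that leaves alpha.
At row 3, column 4: row 3 has {alpha,beta,gamma,epsilon}; column 4 has {alpha,beta,gamma}; that leaves delta.
At row 4, column 2: row 4 has {alpha,beta,delta}; column 2 has {delta,epsilon}; that leaves gamma.
At row 4, column 4: row 4 has {alpha,beta,gamma,delta}; column 4 has {alpha,beta,gamma,delta}; the diagonal has {beta,delta}; that leaves epsilon.
At row 5, column 5: row 5 has {gamma,delta,epsilon}; column 5 has {beta,gamma,delta,epsilon}; the diagonal has {beta,delta,epsilon}; that leaves alpha.
At row 1, column 1: row 1 has {beta,delta,epsilon}; column 1 has {alpha,beta,delta,epsilon}; the diagonal has {alpha,beta,delta,epsilon}; that leaves gamma.
At row 1, column 2: row 1 has {beta,gamma,delta,epsilon}; column 2 has {gamma,delta,epsilon}; that leaves alpha.
At row 5, column 2: row 5 has {alpha,gamma,delta,epsilon}; column 2 has {alpha,gamma,delta,epsilon}; that leaves beta.

gamma alpha epsilon beta delta / beta delta gamma alpha epsilon / alpha epsilon beta delta gamma / delta gamma alpha epsilon beta / epsilon beta delta gamma alpha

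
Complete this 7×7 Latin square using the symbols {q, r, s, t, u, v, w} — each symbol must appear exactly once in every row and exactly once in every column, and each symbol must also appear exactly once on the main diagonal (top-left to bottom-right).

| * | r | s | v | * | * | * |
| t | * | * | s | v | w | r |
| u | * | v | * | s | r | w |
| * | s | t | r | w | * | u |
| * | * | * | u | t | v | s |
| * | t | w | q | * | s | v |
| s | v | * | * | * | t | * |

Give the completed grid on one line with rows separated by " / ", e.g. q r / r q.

w r s v q u t / t u q s v w r / u q v t s r w / v s t r w q u / q w r u t v s / r t w q u s v / s v u w r t q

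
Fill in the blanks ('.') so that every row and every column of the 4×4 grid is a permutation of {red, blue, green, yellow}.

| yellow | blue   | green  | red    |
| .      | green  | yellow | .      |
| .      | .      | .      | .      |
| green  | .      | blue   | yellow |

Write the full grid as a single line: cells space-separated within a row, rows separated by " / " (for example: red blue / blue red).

(r2,c4) = blue
(r3,c3) = red
(r3,c4) = green
(r4,c2) = red
(r2,c1) = red
(r3,c1) = blue
(r3,c2) = yellow

yellow blue green red / red green yellow blue / blue yellow red green / green red blue yellow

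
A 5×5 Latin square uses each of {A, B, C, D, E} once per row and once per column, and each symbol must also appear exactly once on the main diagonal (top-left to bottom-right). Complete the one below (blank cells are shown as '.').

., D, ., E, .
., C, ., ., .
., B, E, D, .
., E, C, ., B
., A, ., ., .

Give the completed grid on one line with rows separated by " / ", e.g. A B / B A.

row 4 has {B,C,E}; column 4 has {D,E}; the diagonal has {C,E} — only A is left for (r4,c4).
row 5 has {A}; column 5 has {B}; the diagonal has {A,C,E} — only D is left for (r5,c5).
row 1 has {D,E}; column 1 is empty so far; the diagonal has {A,C,D,E} — only B is left for (r1,c1).
row 1 has {B,D,E}; column 3 has {C,E} — only A is left for (r1,c3).
row 1 has {A,B,D,E}; column 5 has {B,D} — only C is left for (r1,c5).
row 2 has {C}; column 4 has {A,D,E} — only B is left for (r2,c4).
row 3 has {B,D,E}; column 5 has {B,C,D} — only A is left for (r3,c5).
row 4 has {A,B,C,E}; column 1 has {B} — only D is left for (r4,c1).
row 5 has {A,D}; column 3 has {A,C,E} — only B is left for (r5,c3).
row 5 has {A,B,D}; column 4 has {A,B,D,E} — only C is left for (r5,c4).
row 2 has {B,C}; column 3 has {A,B,C,E} — only D is left for (r2,c3).
row 2 has {B,C,D}; column 5 has {A,B,C,D} — only E is left for (r2,c5).
row 3 has {A,B,D,E}; column 1 has {B,D} — only C is left for (r3,c1).
row 5 has {A,B,C,D}; column 1 has {B,C,D} — only E is left for (r5,c1).
row 2 has {B,C,D,E}; column 1 has {B,C,D,E} — only A is left for (r2,c1).

B D A E C / A C D B E / C B E D A / D E C A B / E A B C D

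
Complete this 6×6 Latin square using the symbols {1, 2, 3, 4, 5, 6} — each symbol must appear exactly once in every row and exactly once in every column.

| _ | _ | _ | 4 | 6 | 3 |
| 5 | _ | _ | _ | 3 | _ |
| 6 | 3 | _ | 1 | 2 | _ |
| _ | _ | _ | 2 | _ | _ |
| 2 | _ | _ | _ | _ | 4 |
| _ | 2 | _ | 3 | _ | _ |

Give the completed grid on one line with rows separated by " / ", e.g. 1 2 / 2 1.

1 5 2 4 6 3 / 5 4 1 6 3 2 / 6 3 4 1 2 5 / 3 1 5 2 4 6 / 2 6 3 5 1 4 / 4 2 6 3 5 1

row 1 has {3,4,6}; column 1 has {2,5,6} — only 1 is left for (r1,c1).
row 1 has {1,3,4,6}; column 2 has {2,3} — only 5 is left for (r1,c2).
row 1 has {1,3,4,5,6}; column 3 is empty so far — only 2 is left for (r1,c3).
row 2 has {3,5}; column 4 has {1,2,3,4} — only 6 is left for (r2,c4).
row 3 has {1,2,3,6}; column 6 has {3,4} — only 5 is left for (r3,c6).
row 5 has {2,4}; column 4 has {1,2,3,4,6} — only 5 is left for (r5,c4).
row 5 has {2,4,5}; column 5 has {2,3,6} — only 1 is left for (r5,c5).
row 6 has {2,3}; column 1 has {1,2,5,6} — only 4 is left for (r6,c1).
row 6 has {2,3,4}; column 5 has {1,2,3,6} — only 5 is left for (r6,c5).
row 3 has {1,2,3,5,6}; column 3 has {2} — only 4 is left for (r3,c3).
row 4 has {2}; column 1 has {1,2,4,5,6} — only 3 is left for (r4,c1).
row 4 has {2,3}; column 5 has {1,2,3,5,6} — only 4 is left for (r4,c5).
row 5 has {1,2,4,5}; column 2 has {2,3,5} — only 6 is left for (r5,c2).
row 5 has {1,2,4,5,6}; column 3 has {2,4} — only 3 is left for (r5,c3).
row 2 has {3,5,6}; column 3 has {2,3,4} — only 1 is left for (r2,c3).
row 2 has {1,3,5,6}; column 6 has {3,4,5} — only 2 is left for (r2,c6).
row 4 has {2,3,4}; column 2 has {2,3,5,6} — only 1 is left for (r4,c2).
row 4 has {1,2,3,4}; column 6 has {2,3,4,5} — only 6 is left for (r4,c6).
row 6 has {2,3,4,5}; column 3 has {1,2,3,4} — only 6 is left for (r6,c3).
row 6 has {2,3,4,5,6}; column 6 has {2,3,4,5,6} — only 1 is left for (r6,c6).
row 2 has {1,2,3,5,6}; column 2 has {1,2,3,5,6} — only 4 is left for (r2,c2).
row 4 has {1,2,3,4,6}; column 3 has {1,2,3,4,6} — only 5 is left for (r4,c3).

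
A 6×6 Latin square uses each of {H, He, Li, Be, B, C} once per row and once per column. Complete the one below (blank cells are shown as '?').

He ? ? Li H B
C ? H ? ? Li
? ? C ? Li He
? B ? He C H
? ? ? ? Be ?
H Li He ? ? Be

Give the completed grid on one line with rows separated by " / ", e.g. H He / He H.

He C Be Li H B / C Be H B He Li / B H C Be Li He / Be B Li He C H / Li He B H Be C / H Li He C B Be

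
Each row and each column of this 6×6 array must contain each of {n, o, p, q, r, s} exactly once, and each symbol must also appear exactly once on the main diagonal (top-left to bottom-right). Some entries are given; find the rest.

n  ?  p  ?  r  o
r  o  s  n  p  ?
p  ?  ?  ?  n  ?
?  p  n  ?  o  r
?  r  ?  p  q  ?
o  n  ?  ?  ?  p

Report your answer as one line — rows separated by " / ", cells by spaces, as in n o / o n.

n s p q r o / r o s n p q / p q r o n s / q p n s o r / s r o p q n / o n q r s p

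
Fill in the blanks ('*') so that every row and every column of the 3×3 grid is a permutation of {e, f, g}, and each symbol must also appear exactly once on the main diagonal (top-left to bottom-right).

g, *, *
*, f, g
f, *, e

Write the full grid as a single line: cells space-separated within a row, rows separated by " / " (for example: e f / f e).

row 1 has {g}; column 2 has {f} — only e is left for (r1,c2).
row 1 has {e,g}; column 3 has {e,g} — only f is left for (r1,c3).
row 2 has {f,g}; column 1 has {f,g} — only e is left for (r2,c1).
row 3 has {e,f}; column 2 has {e,f} — only g is left for (r3,c2).

g e f / e f g / f g e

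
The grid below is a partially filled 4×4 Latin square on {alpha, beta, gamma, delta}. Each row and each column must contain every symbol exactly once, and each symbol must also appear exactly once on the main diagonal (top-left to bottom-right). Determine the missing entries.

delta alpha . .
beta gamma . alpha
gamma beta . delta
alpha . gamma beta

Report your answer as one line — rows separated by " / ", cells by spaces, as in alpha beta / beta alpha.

delta alpha beta gamma / beta gamma delta alpha / gamma beta alpha delta / alpha delta gamma beta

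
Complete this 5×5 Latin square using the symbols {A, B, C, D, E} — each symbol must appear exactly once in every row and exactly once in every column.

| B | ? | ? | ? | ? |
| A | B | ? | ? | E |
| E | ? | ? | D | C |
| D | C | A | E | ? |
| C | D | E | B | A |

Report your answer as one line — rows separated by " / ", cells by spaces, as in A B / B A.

B E C A D / A B D C E / E A B D C / D C A E B / C D E B A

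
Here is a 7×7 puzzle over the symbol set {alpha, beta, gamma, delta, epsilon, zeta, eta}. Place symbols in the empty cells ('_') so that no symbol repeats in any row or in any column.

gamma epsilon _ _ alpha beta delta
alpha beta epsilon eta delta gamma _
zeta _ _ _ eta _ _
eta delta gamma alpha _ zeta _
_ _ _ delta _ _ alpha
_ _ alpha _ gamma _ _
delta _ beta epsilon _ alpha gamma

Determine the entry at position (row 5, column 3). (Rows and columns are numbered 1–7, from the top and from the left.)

zeta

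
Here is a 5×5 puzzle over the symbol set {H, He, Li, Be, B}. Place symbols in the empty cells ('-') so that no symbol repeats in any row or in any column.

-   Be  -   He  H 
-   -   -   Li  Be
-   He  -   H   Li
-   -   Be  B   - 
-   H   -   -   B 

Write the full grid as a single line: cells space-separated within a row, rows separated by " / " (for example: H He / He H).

B Be Li He H / He B H Li Be / Be He B H Li / H Li Be B He / Li H He Be B

(r2,c2) = B
(r3,c3) = B
(r4,c2) = Li
(r4,c5) = He
(r5,c4) = Be
(r1,c3) = Li
(r3,c1) = Be
(r4,c1) = H
(r5,c3) = He
(r1,c1) = B
(r2,c1) = He
(r2,c3) = H
(r5,c1) = Li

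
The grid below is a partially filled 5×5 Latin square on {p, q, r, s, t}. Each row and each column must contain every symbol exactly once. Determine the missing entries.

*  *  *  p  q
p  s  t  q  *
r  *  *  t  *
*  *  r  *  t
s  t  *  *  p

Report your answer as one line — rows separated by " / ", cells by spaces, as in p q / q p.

t r s p q / p s t q r / r q p t s / q p r s t / s t q r p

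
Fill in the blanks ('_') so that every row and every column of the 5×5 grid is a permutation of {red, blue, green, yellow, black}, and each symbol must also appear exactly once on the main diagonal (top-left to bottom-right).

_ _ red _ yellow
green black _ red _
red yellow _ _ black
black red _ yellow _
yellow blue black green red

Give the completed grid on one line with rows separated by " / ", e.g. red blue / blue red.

(r1,c1) = blue
(r1,c2) = green
(r1,c4) = black
(r2,c5) = blue
(r3,c3) = green
(r3,c4) = blue
(r4,c3) = blue
(r4,c5) = green
(r2,c3) = yellow

blue green red black yellow / green black yellow red blue / red yellow green blue black / black red blue yellow green / yellow blue black green red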